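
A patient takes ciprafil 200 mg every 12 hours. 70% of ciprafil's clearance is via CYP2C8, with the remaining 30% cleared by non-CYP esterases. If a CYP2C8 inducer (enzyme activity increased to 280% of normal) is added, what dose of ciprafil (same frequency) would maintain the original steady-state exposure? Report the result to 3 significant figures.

The CYP2C8 pathway (70% of clearance) increases to 2.8× activity: 0.7 × 2.8 = 1.96.
Non-CYP routes (30%) are unchanged.
CL_new/CL_old = 1.96 + 0.3 = 2.26.
To maintain the same steady-state level, dose must scale with clearance: new dose = 200 × 2.26 = 452 mg.

452 mg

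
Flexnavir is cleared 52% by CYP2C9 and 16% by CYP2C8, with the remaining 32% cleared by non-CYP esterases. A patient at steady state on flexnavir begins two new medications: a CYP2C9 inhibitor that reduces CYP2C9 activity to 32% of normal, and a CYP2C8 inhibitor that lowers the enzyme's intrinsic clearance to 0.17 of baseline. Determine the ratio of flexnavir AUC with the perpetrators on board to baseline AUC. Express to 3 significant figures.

1.95

The CYP2C9 pathway (52% of clearance) is reduced to 0.32× activity: 0.52 × 0.32 = 0.1664.
The CYP2C8 pathway (16% of clearance) drops to 0.17× activity: 0.16 × 0.17 = 0.0272.
Non-CYP routes (32%) are unchanged.
Relative clearance = 0.1664 + 0.0272 + 0.32 = 0.5136.
AUC ∝ 1/CL: fold-change = 1 / 0.5136 = 1.95.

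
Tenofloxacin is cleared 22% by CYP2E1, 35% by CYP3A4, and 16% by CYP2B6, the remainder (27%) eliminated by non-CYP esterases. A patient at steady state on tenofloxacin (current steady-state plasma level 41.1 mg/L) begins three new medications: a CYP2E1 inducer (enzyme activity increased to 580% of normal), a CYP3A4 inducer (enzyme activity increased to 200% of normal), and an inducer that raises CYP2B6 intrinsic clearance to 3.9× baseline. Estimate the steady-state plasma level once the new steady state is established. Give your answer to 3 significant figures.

14.3 mg/L

The CYP2E1 pathway (22% of clearance) is boosted to 5.8× activity: 0.22 × 5.8 = 1.276.
The CYP3A4 pathway (35% of clearance) is boosted to 2× activity: 0.35 × 2 = 0.7.
The CYP2B6 pathway (16% of clearance) rises to 3.9× activity: 0.16 × 3.9 = 0.624.
Non-CYP routes (27%) are unchanged.
CL_new/CL_old = 1.276 + 0.7 + 0.624 + 0.27 = 2.87.
New steady-state plasma level = 41.1 / 2.87 = 14.3 mg/L (concentration scales inversely with clearance).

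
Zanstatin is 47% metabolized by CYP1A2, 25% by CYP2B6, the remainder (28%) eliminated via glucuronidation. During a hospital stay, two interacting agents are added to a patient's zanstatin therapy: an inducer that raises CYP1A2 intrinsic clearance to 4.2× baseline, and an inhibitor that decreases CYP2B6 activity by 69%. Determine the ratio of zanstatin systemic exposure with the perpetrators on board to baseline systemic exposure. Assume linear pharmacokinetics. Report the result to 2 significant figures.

0.43

CYP1A2: 0.47 × 4.2 = 1.974
CYP2B6: 0.25 × 0.31 = 0.0775
Other: 0.28 (unchanged)
Relative clearance = 1.974 + 0.0775 + 0.28 = 2.3315.
Because systemic exposure varies inversely with clearance, the combined effect is 1 / 2.3315 = 0.43.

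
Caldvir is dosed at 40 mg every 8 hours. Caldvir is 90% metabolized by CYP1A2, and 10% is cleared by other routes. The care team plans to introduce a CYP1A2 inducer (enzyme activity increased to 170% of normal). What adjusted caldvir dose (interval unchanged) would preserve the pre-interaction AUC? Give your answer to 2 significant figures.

The CYP1A2 pathway (90% of clearance) rises to 1.7× activity: 0.9 × 1.7 = 1.53.
Non-CYP routes (10%) are unchanged.
New clearance relative to baseline: 1.53 + 0.1 = 1.63.
Exposure is unchanged when dose changes in proportion to clearance. New dose = 40 mg × 1.63 = 65 mg.

65 mg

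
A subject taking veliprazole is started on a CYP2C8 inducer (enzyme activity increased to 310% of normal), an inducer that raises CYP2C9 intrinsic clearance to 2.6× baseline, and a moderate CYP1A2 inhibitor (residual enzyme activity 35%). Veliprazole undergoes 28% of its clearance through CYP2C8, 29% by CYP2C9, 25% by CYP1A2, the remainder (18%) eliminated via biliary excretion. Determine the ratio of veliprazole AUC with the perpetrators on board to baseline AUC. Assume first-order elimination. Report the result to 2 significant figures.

0.53

The CYP2C8 pathway (28% of clearance) increases to 3.1× activity: 0.28 × 3.1 = 0.868.
The CYP2C9 pathway (29% of clearance) is boosted to 2.6× activity: 0.29 × 2.6 = 0.754.
The CYP1A2 pathway (25% of clearance) is reduced to 0.35× activity: 0.25 × 0.35 = 0.0875.
Non-CYP routes (18%) are unchanged.
Relative clearance = 0.868 + 0.754 + 0.0875 + 0.18 = 1.8895.
Because AUC varies inversely with clearance, the combined effect is 1 / 1.8895 = 0.53.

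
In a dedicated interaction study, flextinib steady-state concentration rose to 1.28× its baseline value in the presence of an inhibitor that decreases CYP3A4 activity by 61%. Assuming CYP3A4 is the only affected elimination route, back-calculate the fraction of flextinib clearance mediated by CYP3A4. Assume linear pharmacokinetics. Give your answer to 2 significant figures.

Call the CYP3A4 fraction fm. After the interaction, CL_new/CL_old = fm × 0.39 + (1 − fm).
Steady-state concentration ratio = 1 / (new CL fraction), so new CL fraction = 1 / 1.28 = 0.7812.
fm × 0.39 + 1 − fm = 0.7812  ⇒  fm × (0.39 − 1) = −0.2188  ⇒  fm = 0.36.

0.36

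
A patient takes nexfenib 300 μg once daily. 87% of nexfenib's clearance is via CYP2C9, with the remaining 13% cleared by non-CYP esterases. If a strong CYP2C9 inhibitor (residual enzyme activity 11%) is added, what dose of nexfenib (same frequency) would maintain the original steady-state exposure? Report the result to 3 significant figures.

67.7 μg

CYP2C9: 0.87 × 0.11 = 0.0957
Other: 0.13 (unchanged)
Relative clearance = 0.0957 + 0.13 = 0.2257.
To maintain the same steady-state level, dose must scale with clearance: new dose = 300 × 0.2257 = 67.7 μg.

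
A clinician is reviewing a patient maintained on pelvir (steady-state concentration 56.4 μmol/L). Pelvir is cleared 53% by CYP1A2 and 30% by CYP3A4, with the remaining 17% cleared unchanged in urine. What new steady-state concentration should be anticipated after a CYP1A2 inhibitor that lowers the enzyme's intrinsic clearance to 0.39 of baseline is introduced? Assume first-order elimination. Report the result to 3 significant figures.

The CYP1A2 pathway (53% of clearance) drops to 0.39× activity: 0.53 × 0.39 = 0.2067.
CYP3A4 (30%) and the residual 17% are unaffected.
CL_new/CL_old = 0.2067 + 0.3 + 0.17 = 0.6767.
Steady-state concentration ∝ 1/CL, so new value = 56.4 / 0.6767 = 83.3 μmol/L.

83.3 μmol/L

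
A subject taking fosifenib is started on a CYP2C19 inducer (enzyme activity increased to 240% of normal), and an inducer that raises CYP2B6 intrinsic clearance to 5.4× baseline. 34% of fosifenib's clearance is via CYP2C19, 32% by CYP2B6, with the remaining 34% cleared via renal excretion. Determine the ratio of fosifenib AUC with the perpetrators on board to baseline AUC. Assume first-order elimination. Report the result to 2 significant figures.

CYP2C19: 0.34 × 2.4 = 0.816
CYP2B6: 0.32 × 5.4 = 1.728
Other: 0.34 (unchanged)
New clearance relative to baseline: 0.816 + 1.728 + 0.34 = 2.884.
Net AUC ratio = 1 / 2.884 = 0.35.

0.35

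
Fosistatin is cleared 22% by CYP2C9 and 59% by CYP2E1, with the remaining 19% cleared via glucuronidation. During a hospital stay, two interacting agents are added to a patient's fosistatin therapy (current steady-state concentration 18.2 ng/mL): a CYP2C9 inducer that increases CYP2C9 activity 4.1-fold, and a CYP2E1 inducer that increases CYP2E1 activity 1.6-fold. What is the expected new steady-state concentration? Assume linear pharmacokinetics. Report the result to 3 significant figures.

The CYP2C9 pathway (22% of clearance) rises to 4.1× activity: 0.22 × 4.1 = 0.902.
The CYP2E1 pathway (59% of clearance) increases to 1.6× activity: 0.59 × 1.6 = 0.944.
The remaining 19% of clearance is unaffected.
Relative clearance = 0.902 + 0.944 + 0.19 = 2.036.
New steady-state concentration = 18.2 / 2.036 = 8.94 ng/mL (concentration scales inversely with clearance).

8.94 ng/mL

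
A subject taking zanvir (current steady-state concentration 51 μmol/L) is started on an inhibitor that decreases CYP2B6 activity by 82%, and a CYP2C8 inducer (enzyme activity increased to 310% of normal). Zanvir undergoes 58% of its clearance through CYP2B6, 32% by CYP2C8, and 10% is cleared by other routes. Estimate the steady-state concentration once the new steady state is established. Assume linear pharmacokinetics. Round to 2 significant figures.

43 μmol/L

The CYP2B6 pathway (58% of clearance) falls to 0.18× activity: 0.58 × 0.18 = 0.1044.
The CYP2C8 pathway (32% of clearance) rises to 3.1× activity: 0.32 × 3.1 = 0.992.
The remaining 10% of clearance is unaffected.
Relative clearance = 0.1044 + 0.992 + 0.1 = 1.1964.
Dividing the baseline by the relative clearance: 51 / 1.1964 = 43 μmol/L.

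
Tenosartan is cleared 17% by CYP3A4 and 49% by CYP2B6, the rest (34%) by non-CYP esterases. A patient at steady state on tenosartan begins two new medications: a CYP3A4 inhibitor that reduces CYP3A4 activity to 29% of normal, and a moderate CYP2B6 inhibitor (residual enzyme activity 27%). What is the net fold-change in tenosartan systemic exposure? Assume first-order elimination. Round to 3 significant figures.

1.92

The CYP3A4 pathway (17% of clearance) drops to 0.29× activity: 0.17 × 0.29 = 0.0493.
The CYP2B6 pathway (49% of clearance) drops to 0.27× activity: 0.49 × 0.27 = 0.1323.
The remaining 34% of clearance is unaffected.
CL_new/CL_old = 0.0493 + 0.1323 + 0.34 = 0.5216.
Systemic exposure ∝ 1/CL: fold-change = 1 / 0.5216 = 1.92.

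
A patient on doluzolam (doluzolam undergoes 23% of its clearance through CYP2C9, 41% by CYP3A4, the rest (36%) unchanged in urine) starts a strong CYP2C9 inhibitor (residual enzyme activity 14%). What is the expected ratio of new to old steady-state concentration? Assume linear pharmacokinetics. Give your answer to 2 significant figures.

The CYP2C9 pathway (23% of clearance) drops to 0.14× activity: 0.23 × 0.14 = 0.0322.
CYP3A4 (41%) and the residual 36% are unaffected.
New clearance relative to baseline: 0.0322 + 0.41 + 0.36 = 0.8022.
Steady-state concentration is inversely proportional to clearance, so the fold-change is 1 / 0.8022 = 1.2.

1.2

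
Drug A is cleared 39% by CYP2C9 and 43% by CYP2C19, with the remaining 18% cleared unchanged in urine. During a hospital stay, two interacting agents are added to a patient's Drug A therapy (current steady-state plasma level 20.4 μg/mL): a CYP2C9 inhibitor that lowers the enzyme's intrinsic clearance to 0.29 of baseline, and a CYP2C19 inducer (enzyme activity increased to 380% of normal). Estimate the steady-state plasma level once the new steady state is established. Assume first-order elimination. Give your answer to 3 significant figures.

10.6 μg/mL

The CYP2C9 pathway (39% of clearance) falls to 0.29× activity: 0.39 × 0.29 = 0.1131.
The CYP2C19 pathway (43% of clearance) rises to 3.8× activity: 0.43 × 3.8 = 1.634.
The remaining 18% of clearance is unaffected.
Relative clearance = 0.1131 + 1.634 + 0.18 = 1.9271.
Steady-state plasma level ∝ 1/CL: new value = 20.4 / 1.9271 = 10.6 μg/mL.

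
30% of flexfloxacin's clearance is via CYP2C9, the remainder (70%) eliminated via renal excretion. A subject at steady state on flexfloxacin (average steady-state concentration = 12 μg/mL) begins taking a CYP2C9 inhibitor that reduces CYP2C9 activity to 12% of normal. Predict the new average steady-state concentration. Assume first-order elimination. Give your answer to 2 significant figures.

16 μg/mL

The CYP2C9 pathway (30% of clearance) drops to 0.12× activity: 0.3 × 0.12 = 0.036.
The remaining 70% of clearance is unaffected.
New clearance relative to baseline: 0.036 + 0.7 = 0.736.
Average steady-state concentration ∝ 1/CL, so new value = 12 / 0.736 = 16 μg/mL.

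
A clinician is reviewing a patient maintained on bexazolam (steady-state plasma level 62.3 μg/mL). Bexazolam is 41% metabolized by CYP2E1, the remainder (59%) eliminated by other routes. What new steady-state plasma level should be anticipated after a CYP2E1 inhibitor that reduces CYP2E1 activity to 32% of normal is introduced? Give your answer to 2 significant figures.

86 μg/mL

CYP2E1: 0.41 × 0.32 = 0.1312
Other: 0.59 (unchanged)
CL_new/CL_old = 0.1312 + 0.59 = 0.7212.
With dosing unchanged, steady-state plasma level scales as 1/CL: 62.3 / 0.7212 = 86 μg/mL.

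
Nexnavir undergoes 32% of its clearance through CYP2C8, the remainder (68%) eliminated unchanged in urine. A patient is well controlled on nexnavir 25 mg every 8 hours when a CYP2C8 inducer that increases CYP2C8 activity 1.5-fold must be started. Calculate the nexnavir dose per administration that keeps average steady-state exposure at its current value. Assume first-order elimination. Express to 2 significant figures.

The CYP2C8 pathway (32% of clearance) is boosted to 1.5× activity: 0.32 × 1.5 = 0.48.
Non-CYP routes (68%) are unchanged.
CL_new/CL_old = 0.48 + 0.68 = 1.16.
Css,avg = (dose rate)/CL, so holding Css fixed requires dose ∝ CL: 25 × 1.16 = 29 mg.

29 mg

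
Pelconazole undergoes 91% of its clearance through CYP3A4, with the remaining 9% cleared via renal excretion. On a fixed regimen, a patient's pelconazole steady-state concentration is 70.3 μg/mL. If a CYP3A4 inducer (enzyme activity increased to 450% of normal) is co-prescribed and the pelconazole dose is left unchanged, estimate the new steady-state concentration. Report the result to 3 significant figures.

The CYP3A4 pathway (91% of clearance) is boosted to 4.5× activity: 0.91 × 4.5 = 4.095.
The remaining 9% of clearance is unaffected.
New clearance relative to baseline: 4.095 + 0.09 = 4.185.
Steady-state concentration ∝ 1/CL, so new value = 70.3 / 4.185 = 16.8 μg/mL.

16.8 μg/mL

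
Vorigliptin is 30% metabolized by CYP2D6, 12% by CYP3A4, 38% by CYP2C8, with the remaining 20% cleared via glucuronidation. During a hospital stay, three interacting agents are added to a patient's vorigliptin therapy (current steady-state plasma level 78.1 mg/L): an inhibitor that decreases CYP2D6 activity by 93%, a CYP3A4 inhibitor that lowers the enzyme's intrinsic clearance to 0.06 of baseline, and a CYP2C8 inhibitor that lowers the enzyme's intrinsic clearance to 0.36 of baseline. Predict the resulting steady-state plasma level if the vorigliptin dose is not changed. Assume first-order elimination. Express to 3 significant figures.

The CYP2D6 pathway (30% of clearance) is reduced to 0.07× activity: 0.3 × 0.07 = 0.021.
The CYP3A4 pathway (12% of clearance) falls to 0.06× activity: 0.12 × 0.06 = 0.0072.
The CYP2C8 pathway (38% of clearance) drops to 0.36× activity: 0.38 × 0.36 = 0.1368.
Non-CYP routes (20%) are unchanged.
Relative clearance = 0.021 + 0.0072 + 0.1368 + 0.2 = 0.365.
New steady-state plasma level = 78.1 / 0.365 = 214 mg/L (concentration scales inversely with clearance).

214 mg/L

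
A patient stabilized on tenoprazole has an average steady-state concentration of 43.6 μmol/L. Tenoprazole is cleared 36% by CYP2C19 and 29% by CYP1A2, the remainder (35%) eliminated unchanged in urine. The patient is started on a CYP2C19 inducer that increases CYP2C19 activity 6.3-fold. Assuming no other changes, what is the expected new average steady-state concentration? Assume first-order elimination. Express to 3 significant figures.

15.0 μmol/L

The CYP2C19 pathway (36% of clearance) is boosted to 6.3× activity: 0.36 × 6.3 = 2.268.
CYP1A2 (29%) and the residual 35% are unaffected.
New clearance relative to baseline: 2.268 + 0.29 + 0.35 = 2.908.
Average steady-state concentration ∝ 1/CL, so new value = 43.6 / 2.908 = 15.0 μmol/L.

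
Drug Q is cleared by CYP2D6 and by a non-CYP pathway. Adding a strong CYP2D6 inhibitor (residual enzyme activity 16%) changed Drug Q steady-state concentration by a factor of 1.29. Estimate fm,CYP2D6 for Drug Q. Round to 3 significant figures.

0.268

Let fm be the CYP2D6 fraction. New clearance relative to baseline = fm × 0.16 + (1 − fm).
Steady-state concentration ratio = 1 / (new CL fraction), so new CL fraction = 1 / 1.29 = 0.7752.
fm × 0.16 + 1 − fm = 0.7752  ⇒  fm × (0.16 − 1) = −0.2248  ⇒  fm = 0.268.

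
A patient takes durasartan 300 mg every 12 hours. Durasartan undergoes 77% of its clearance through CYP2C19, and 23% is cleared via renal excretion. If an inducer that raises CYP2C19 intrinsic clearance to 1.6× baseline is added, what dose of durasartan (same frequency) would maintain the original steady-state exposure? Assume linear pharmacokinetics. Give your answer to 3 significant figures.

439 mg

CYP2C19: 0.77 × 1.6 = 1.232
Other: 0.23 (unchanged)
New clearance relative to baseline: 1.232 + 0.23 = 1.462.
Css,avg = (dose rate)/CL, so holding Css fixed requires dose ∝ CL: 300 × 1.462 = 439 mg.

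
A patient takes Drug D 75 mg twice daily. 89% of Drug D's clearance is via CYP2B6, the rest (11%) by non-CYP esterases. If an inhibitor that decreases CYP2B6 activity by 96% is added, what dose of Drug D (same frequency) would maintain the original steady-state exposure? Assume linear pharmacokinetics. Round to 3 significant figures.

The CYP2B6 pathway (89% of clearance) drops to 0.04× activity: 0.89 × 0.04 = 0.0356.
Non-CYP routes (11%) are unchanged.
Relative clearance = 0.0356 + 0.11 = 0.1456.
Exposure is unchanged when dose changes in proportion to clearance. New dose = 75 mg × 0.1456 = 10.9 mg.

10.9 mg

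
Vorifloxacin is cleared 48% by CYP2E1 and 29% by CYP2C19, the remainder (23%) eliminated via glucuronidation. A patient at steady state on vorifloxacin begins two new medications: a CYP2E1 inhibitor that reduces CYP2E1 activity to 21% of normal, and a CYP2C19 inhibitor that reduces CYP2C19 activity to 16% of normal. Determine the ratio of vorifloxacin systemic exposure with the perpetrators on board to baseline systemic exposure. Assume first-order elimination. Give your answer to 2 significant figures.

2.7

The CYP2E1 pathway (48% of clearance) drops to 0.21× activity: 0.48 × 0.21 = 0.1008.
The CYP2C19 pathway (29% of clearance) is reduced to 0.16× activity: 0.29 × 0.16 = 0.0464.
Non-CYP routes (23%) are unchanged.
Relative clearance = 0.1008 + 0.0464 + 0.23 = 0.3772.
Because systemic exposure varies inversely with clearance, the combined effect is 1 / 0.3772 = 2.7.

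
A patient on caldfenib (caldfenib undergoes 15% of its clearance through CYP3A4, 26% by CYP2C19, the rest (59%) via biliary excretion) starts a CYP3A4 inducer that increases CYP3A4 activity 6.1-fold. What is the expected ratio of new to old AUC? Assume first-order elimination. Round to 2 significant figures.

0.57

CYP3A4: 0.15 × 6.1 = 0.915
CYP2C19: 0.26 (unchanged)
Other: 0.59 (unchanged)
CL_new/CL_old = 0.915 + 0.26 + 0.59 = 1.765.
AUC ratio = CL_old/CL_new = 1 / 1.765 = 0.57.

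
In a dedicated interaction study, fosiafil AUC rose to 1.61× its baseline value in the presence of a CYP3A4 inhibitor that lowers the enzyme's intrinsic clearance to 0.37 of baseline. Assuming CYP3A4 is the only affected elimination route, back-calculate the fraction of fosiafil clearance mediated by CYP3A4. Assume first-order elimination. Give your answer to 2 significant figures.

CL'/CL = 1 / 1.61 = 0.6211
0.37·fm + (1 − fm) = 0.6211
fm = (0.6211 − 1) / (0.37 − 1) = 0.60

0.60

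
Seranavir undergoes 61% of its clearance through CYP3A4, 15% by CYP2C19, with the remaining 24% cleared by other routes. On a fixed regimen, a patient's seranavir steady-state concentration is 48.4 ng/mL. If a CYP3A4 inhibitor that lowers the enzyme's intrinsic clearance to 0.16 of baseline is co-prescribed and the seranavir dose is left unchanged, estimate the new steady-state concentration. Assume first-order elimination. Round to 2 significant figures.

The CYP3A4 pathway (61% of clearance) is reduced to 0.16× activity: 0.61 × 0.16 = 0.0976.
CYP2C19 (15%) and the residual 24% are unaffected.
New clearance relative to baseline: 0.0976 + 0.15 + 0.24 = 0.4876.
With dosing unchanged, steady-state concentration scales as 1/CL: 48.4 / 0.4876 = 99 ng/mL.

99 ng/mL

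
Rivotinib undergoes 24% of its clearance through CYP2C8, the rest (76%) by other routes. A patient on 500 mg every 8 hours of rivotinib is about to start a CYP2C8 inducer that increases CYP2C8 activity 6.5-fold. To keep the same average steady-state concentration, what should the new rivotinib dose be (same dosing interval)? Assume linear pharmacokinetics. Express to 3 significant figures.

The CYP2C8 pathway (24% of clearance) is boosted to 6.5× activity: 0.24 × 6.5 = 1.56.
Non-CYP routes (76%) are unchanged.
CL_new/CL_old = 1.56 + 0.76 = 2.32.
Css,avg = (dose rate)/CL, so holding Css fixed requires dose ∝ CL: 500 × 2.32 = 1.16 × 10³ mg.

1.16 × 10³ mg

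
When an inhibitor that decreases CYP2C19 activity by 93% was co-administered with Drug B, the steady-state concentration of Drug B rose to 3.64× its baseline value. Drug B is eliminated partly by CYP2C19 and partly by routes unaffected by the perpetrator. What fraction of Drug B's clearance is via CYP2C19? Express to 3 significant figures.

0.780

Call the CYP2C19 fraction fm. After the interaction, CL_new/CL_old = fm × 0.07 + (1 − fm).
Steady-state concentration ratio = 1 / (new CL fraction), so new CL fraction = 1 / 3.64 = 0.2747.
fm × 0.07 + 1 − fm = 0.2747  ⇒  fm × (0.07 − 1) = −0.7253  ⇒  fm = 0.780.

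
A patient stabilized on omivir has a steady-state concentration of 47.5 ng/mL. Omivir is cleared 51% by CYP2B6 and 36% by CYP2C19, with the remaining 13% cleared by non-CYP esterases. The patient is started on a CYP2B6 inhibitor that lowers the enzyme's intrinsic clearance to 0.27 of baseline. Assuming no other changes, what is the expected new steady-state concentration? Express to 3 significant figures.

75.7 ng/mL

The CYP2B6 pathway (51% of clearance) falls to 0.27× activity: 0.51 × 0.27 = 0.1377.
CYP2C19 (36%) and the residual 13% are unaffected.
Relative clearance = 0.1377 + 0.36 + 0.13 = 0.6277.
With dosing unchanged, steady-state concentration scales as 1/CL: 47.5 / 0.6277 = 75.7 ng/mL.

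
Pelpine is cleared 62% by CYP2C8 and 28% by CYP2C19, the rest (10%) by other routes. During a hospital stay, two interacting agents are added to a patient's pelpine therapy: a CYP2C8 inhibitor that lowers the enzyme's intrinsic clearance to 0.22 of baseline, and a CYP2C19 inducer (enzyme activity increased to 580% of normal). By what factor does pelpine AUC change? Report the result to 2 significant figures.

The CYP2C8 pathway (62% of clearance) drops to 0.22× activity: 0.62 × 0.22 = 0.1364.
The CYP2C19 pathway (28% of clearance) rises to 5.8× activity: 0.28 × 5.8 = 1.624.
The remaining 10% of clearance is unaffected.
New clearance relative to baseline: 0.1364 + 1.624 + 0.1 = 1.8604.
Net AUC ratio = 1 / 1.8604 = 0.54.

0.54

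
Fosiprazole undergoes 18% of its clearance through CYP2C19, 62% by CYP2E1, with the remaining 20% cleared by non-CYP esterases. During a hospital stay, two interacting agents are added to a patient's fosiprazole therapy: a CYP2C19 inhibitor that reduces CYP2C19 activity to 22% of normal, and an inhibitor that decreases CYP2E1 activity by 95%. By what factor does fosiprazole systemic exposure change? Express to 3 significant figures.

The CYP2C19 pathway (18% of clearance) is reduced to 0.22× activity: 0.18 × 0.22 = 0.0396.
The CYP2E1 pathway (62% of clearance) drops to 0.05× activity: 0.62 × 0.05 = 0.031.
Non-CYP routes (20%) are unchanged.
New clearance relative to baseline: 0.0396 + 0.031 + 0.2 = 0.2706.
Because systemic exposure varies inversely with clearance, the combined effect is 1 / 0.2706 = 3.70.

3.70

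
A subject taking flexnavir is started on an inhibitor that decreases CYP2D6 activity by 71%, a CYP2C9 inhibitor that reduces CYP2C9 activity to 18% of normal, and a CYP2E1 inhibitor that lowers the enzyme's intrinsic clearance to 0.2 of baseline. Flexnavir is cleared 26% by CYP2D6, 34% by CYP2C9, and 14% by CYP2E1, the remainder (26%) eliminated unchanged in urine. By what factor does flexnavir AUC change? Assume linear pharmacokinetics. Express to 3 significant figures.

2.36

CYP2D6: 0.26 × 0.29 = 0.0754
CYP2C9: 0.34 × 0.18 = 0.0612
CYP2E1: 0.14 × 0.2 = 0.028
Other: 0.26 (unchanged)
CL_new/CL_old = 0.0754 + 0.0612 + 0.028 + 0.26 = 0.4246.
AUC ∝ 1/CL: fold-change = 1 / 0.4246 = 2.36.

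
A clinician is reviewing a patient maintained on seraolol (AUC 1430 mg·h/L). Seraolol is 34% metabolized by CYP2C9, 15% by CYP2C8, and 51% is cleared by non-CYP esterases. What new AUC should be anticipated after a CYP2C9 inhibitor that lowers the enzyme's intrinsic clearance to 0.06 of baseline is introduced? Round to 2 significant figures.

2.1 × 10³ mg·h/L

CYP2C9: 0.34 × 0.06 = 0.0204
CYP2C8: 0.15 (unchanged)
Other: 0.51 (unchanged)
New clearance relative to baseline: 0.0204 + 0.15 + 0.51 = 0.6804.
AUC ∝ 1/CL, so new value = 1430 / 0.6804 = 2.1 × 10³ mg·h/L.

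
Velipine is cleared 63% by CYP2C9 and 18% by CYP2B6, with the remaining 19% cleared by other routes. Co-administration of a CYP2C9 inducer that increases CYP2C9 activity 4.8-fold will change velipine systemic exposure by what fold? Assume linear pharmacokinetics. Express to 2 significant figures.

0.29

CYP2C9: 0.63 × 4.8 = 3.024
CYP2B6: 0.18 (unchanged)
Other: 0.19 (unchanged)
New clearance relative to baseline: 3.024 + 0.18 + 0.19 = 3.394.
Systemic exposure ratio = CL_old/CL_new = 1 / 3.394 = 0.29.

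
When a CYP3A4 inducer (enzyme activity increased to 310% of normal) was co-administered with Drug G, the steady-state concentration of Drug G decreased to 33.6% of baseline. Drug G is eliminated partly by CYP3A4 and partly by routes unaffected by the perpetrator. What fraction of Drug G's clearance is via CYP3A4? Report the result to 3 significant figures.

Call the CYP3A4 fraction fm. After the interaction, CL_new/CL_old = fm × 3.1 + (1 − fm).
Steady-state concentration ratio = 1 / (new CL fraction), so new CL fraction = 1 / 0.336 = 2.976.
fm × 3.1 + 1 − fm = 2.976  ⇒  fm × (3.1 − 1) = 1.976  ⇒  fm = 0.941.

0.941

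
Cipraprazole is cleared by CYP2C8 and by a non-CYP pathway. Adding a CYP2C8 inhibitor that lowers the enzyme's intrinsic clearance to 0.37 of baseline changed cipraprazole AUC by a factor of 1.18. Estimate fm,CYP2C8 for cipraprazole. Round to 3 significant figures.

Let fm be the CYP2C8 fraction. New clearance relative to baseline = fm × 0.37 + (1 − fm).
AUC ratio = 1 / (new CL fraction), so new CL fraction = 1 / 1.18 = 0.8475.
fm × 0.37 + 1 − fm = 0.8475  ⇒  fm × (0.37 − 1) = −0.1525  ⇒  fm = 0.242.

0.242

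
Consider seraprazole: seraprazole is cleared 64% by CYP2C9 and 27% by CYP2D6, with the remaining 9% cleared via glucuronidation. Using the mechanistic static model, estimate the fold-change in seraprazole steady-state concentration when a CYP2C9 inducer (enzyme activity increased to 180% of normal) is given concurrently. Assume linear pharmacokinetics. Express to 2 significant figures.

The CYP2C9 pathway (64% of clearance) rises to 1.8× activity: 0.64 × 1.8 = 1.152.
CYP2D6 (27%) and the residual 9% are unaffected.
New clearance relative to baseline: 1.152 + 0.27 + 0.09 = 1.512.
Steady-state concentration is inversely proportional to clearance, so the fold-change is 1 / 1.512 = 0.66.

0.66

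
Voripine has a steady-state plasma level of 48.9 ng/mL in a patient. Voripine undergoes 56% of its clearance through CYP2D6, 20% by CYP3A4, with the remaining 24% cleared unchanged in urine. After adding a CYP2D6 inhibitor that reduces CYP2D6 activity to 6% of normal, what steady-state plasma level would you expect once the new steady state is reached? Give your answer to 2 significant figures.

1.0 × 10² ng/mL

The CYP2D6 pathway (56% of clearance) falls to 0.06× activity: 0.56 × 0.06 = 0.0336.
CYP3A4 (20%) and the residual 24% are unaffected.
CL_new/CL_old = 0.0336 + 0.2 + 0.24 = 0.4736.
New steady-state plasma level = baseline ÷ relative clearance = 48.9 / 0.4736 = 1.0 × 10² ng/mL.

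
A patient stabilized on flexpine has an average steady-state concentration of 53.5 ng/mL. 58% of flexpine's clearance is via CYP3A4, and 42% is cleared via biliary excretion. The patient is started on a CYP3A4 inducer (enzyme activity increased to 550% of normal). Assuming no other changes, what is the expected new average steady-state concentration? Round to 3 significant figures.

CYP3A4: 0.58 × 5.5 = 3.19
Other: 0.42 (unchanged)
New clearance relative to baseline: 3.19 + 0.42 = 3.61.
With dosing unchanged, average steady-state concentration scales as 1/CL: 53.5 / 3.61 = 14.8 ng/mL.

14.8 ng/mL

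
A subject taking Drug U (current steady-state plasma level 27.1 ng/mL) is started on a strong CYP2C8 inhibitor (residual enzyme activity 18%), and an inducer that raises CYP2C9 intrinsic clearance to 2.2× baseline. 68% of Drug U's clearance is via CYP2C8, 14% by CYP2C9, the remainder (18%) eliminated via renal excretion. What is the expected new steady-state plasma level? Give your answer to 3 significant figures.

44.4 ng/mL

The CYP2C8 pathway (68% of clearance) drops to 0.18× activity: 0.68 × 0.18 = 0.1224.
The CYP2C9 pathway (14% of clearance) rises to 2.2× activity: 0.14 × 2.2 = 0.308.
The remaining 18% of clearance is unaffected.
New clearance relative to baseline: 0.1224 + 0.308 + 0.18 = 0.6104.
Dividing the baseline by the relative clearance: 27.1 / 0.6104 = 44.4 ng/mL.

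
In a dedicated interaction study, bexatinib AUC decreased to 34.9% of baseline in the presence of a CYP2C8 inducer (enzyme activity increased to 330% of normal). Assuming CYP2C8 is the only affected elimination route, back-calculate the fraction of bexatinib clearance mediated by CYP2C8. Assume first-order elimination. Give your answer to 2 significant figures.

CL'/CL = 1 / 0.349 = 2.865
3.3·fm + (1 − fm) = 2.865
fm = (2.865 − 1) / (3.3 − 1) = 0.81

0.81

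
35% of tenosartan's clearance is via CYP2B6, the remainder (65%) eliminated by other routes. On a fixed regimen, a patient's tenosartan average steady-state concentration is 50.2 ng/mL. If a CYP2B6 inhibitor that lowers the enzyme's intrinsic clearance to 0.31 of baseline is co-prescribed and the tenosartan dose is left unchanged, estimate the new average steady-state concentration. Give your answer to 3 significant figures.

The CYP2B6 pathway (35% of clearance) drops to 0.31× activity: 0.35 × 0.31 = 0.1085.
Non-CYP routes (65%) are unchanged.
Relative clearance = 0.1085 + 0.65 = 0.7585.
With dosing unchanged, average steady-state concentration scales as 1/CL: 50.2 / 0.7585 = 66.2 ng/mL.

66.2 ng/mL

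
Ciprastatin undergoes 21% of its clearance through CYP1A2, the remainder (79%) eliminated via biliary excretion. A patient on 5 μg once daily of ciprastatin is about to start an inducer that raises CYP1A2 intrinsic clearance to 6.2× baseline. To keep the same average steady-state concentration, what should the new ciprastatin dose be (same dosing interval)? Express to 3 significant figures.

10.5 μg

CYP1A2: 0.21 × 6.2 = 1.302
Other: 0.79 (unchanged)
CL_new/CL_old = 1.302 + 0.79 = 2.092.
To maintain the same steady-state level, dose must scale with clearance: new dose = 5 × 2.092 = 10.5 μg.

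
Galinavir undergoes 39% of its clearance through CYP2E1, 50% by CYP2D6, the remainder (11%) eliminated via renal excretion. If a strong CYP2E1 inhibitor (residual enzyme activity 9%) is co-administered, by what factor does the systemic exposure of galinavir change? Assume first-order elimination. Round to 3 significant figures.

The CYP2E1 pathway (39% of clearance) falls to 0.09× activity: 0.39 × 0.09 = 0.0351.
CYP2D6 (50%) and the residual 11% are unaffected.
CL_new/CL_old = 0.0351 + 0.5 + 0.11 = 0.6451.
Since systemic exposure ∝ 1/CL, the ratio is 1 / 0.6451 = 1.55.

1.55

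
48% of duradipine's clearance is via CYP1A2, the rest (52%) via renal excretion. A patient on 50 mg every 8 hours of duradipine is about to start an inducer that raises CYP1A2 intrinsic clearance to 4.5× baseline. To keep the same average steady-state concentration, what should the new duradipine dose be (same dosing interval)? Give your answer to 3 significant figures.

CYP1A2: 0.48 × 4.5 = 2.16
Other: 0.52 (unchanged)
Relative clearance = 2.16 + 0.52 = 2.68.
Css,avg = (dose rate)/CL, so holding Css fixed requires dose ∝ CL: 50 × 2.68 = 134 mg.

134 mg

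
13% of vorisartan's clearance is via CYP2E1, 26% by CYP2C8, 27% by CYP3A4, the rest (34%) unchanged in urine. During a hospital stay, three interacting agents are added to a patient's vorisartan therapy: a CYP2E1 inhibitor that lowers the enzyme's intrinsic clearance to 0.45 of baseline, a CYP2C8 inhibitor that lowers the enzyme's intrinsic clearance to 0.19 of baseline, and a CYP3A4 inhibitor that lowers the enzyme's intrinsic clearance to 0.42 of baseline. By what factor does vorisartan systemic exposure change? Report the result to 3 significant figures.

The CYP2E1 pathway (13% of clearance) is reduced to 0.45× activity: 0.13 × 0.45 = 0.0585.
The CYP2C8 pathway (26% of clearance) falls to 0.19× activity: 0.26 × 0.19 = 0.0494.
The CYP3A4 pathway (27% of clearance) is reduced to 0.42× activity: 0.27 × 0.42 = 0.1134.
Non-CYP routes (34%) are unchanged.
CL_new/CL_old = 0.0585 + 0.0494 + 0.1134 + 0.34 = 0.5613.
Systemic exposure ∝ 1/CL: fold-change = 1 / 0.5613 = 1.78.

1.78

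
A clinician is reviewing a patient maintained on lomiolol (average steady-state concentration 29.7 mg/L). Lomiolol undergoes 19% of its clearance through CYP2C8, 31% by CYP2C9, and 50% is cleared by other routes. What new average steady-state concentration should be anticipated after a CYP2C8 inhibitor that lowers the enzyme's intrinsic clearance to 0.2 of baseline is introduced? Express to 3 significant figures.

35.0 mg/L

The CYP2C8 pathway (19% of clearance) falls to 0.2× activity: 0.19 × 0.2 = 0.038.
CYP2C9 (31%) and the residual 50% are unaffected.
New clearance relative to baseline: 0.038 + 0.31 + 0.5 = 0.848.
With dosing unchanged, average steady-state concentration scales as 1/CL: 29.7 / 0.848 = 35.0 mg/L.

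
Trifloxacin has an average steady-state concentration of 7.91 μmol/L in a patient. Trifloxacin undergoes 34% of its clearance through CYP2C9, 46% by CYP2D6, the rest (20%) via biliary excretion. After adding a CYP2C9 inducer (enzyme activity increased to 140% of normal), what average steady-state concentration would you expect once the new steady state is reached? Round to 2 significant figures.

7.0 μmol/L

CYP2C9: 0.34 × 1.4 = 0.476
CYP2D6: 0.46 (unchanged)
Other: 0.2 (unchanged)
Relative clearance = 0.476 + 0.46 + 0.2 = 1.136.
Average steady-state concentration ∝ 1/CL, so new value = 7.91 / 1.136 = 7.0 μmol/L.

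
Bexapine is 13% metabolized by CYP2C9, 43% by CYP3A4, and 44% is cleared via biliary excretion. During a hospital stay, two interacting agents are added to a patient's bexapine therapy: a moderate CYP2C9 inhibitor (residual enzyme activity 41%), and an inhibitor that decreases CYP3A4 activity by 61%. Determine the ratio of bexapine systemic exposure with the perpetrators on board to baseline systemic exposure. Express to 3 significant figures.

The CYP2C9 pathway (13% of clearance) is reduced to 0.41× activity: 0.13 × 0.41 = 0.0533.
The CYP3A4 pathway (43% of clearance) drops to 0.39× activity: 0.43 × 0.39 = 0.1677.
The remaining 44% of clearance is unaffected.
CL_new/CL_old = 0.0533 + 0.1677 + 0.44 = 0.661.
Because systemic exposure varies inversely with clearance, the combined effect is 1 / 0.661 = 1.51.

1.51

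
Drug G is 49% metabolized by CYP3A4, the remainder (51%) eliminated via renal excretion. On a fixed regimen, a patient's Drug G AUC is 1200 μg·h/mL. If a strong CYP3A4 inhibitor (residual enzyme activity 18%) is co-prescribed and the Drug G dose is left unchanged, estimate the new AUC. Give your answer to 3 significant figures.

The CYP3A4 pathway (49% of clearance) drops to 0.18× activity: 0.49 × 0.18 = 0.0882.
The remaining 51% of clearance is unaffected.
New clearance relative to baseline: 0.0882 + 0.51 = 0.5982.
With dosing unchanged, AUC scales as 1/CL: 1200 / 0.5982 = 2.01 × 10³ μg·h/mL.

2.01 × 10³ μg·h/mL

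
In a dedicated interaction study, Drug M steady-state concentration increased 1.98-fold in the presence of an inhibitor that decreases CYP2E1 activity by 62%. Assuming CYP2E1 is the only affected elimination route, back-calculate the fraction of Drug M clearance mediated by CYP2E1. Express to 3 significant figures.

CL'/CL = 1 / 1.98 = 0.5051
0.38·fm + (1 − fm) = 0.5051
fm = (0.5051 − 1) / (0.38 − 1) = 0.798

0.798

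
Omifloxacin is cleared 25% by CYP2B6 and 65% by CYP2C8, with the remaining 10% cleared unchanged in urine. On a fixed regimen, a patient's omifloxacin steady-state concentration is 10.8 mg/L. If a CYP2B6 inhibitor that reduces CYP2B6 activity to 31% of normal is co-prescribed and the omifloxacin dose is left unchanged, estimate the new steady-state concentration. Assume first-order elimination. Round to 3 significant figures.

13.1 mg/L

The CYP2B6 pathway (25% of clearance) is reduced to 0.31× activity: 0.25 × 0.31 = 0.0775.
CYP2C8 (65%) and the residual 10% are unaffected.
CL_new/CL_old = 0.0775 + 0.65 + 0.1 = 0.8275.
New steady-state concentration = baseline ÷ relative clearance = 10.8 / 0.8275 = 13.1 mg/L.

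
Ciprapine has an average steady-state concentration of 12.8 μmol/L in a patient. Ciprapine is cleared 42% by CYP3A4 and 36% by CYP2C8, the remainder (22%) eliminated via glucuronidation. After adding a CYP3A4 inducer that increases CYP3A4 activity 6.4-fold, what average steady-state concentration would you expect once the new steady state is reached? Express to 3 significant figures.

The CYP3A4 pathway (42% of clearance) increases to 6.4× activity: 0.42 × 6.4 = 2.688.
CYP2C8 (36%) and the residual 22% are unaffected.
New clearance relative to baseline: 2.688 + 0.36 + 0.22 = 3.268.
Average steady-state concentration ∝ 1/CL, so new value = 12.8 / 3.268 = 3.92 μmol/L.

3.92 μmol/L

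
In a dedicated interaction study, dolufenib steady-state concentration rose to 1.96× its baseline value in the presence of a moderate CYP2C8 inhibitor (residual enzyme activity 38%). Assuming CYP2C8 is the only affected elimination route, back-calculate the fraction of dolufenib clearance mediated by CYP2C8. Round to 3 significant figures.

0.790

Call the CYP2C8 fraction fm. After the interaction, CL_new/CL_old = fm × 0.38 + (1 − fm).
Steady-state concentration ratio = 1 / (new CL fraction), so new CL fraction = 1 / 1.96 = 0.5102.
fm × 0.38 + 1 − fm = 0.5102  ⇒  fm × (0.38 − 1) = −0.4898  ⇒  fm = 0.790.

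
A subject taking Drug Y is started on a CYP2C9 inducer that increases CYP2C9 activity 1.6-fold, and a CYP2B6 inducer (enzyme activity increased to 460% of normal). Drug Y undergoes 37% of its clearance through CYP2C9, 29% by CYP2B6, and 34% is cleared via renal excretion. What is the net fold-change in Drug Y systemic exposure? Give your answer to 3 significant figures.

0.441

The CYP2C9 pathway (37% of clearance) rises to 1.6× activity: 0.37 × 1.6 = 0.592.
The CYP2B6 pathway (29% of clearance) rises to 4.6× activity: 0.29 × 4.6 = 1.334.
The remaining 34% of clearance is unaffected.
New clearance relative to baseline: 0.592 + 1.334 + 0.34 = 2.266.
Net systemic exposure ratio = 1 / 2.266 = 0.441.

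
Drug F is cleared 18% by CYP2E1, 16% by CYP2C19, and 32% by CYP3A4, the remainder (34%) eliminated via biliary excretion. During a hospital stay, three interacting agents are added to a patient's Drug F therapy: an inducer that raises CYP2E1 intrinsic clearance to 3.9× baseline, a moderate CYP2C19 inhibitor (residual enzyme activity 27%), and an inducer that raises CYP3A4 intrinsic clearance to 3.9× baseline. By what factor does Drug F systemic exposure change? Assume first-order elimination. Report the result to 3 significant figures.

The CYP2E1 pathway (18% of clearance) is boosted to 3.9× activity: 0.18 × 3.9 = 0.702.
The CYP2C19 pathway (16% of clearance) is reduced to 0.27× activity: 0.16 × 0.27 = 0.0432.
The CYP3A4 pathway (32% of clearance) rises to 3.9× activity: 0.32 × 3.9 = 1.248.
The remaining 34% of clearance is unaffected.
Relative clearance = 0.702 + 0.0432 + 1.248 + 0.34 = 2.3332.
Because systemic exposure varies inversely with clearance, the combined effect is 1 / 2.3332 = 0.429.

0.429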